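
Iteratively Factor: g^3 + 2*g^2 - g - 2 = (g + 1)*(g^2 + g - 2) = (g - 1)*(g + 1)*(g + 2)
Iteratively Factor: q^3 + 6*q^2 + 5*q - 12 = (q + 3)*(q^2 + 3*q - 4) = (q - 1)*(q + 3)*(q + 4)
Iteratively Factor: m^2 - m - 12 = (m + 3)*(m - 4)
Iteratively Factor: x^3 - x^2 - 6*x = (x + 2)*(x^2 - 3*x) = x*(x + 2)*(x - 3)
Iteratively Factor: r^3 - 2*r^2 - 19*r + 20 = (r - 5)*(r^2 + 3*r - 4) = (r - 5)*(r - 1)*(r + 4)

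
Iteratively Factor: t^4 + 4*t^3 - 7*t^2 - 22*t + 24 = (t + 4)*(t^3 - 7*t + 6) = (t - 2)*(t + 4)*(t^2 + 2*t - 3) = (t - 2)*(t + 3)*(t + 4)*(t - 1)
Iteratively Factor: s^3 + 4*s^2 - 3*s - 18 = (s + 3)*(s^2 + s - 6) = (s + 3)^2*(s - 2)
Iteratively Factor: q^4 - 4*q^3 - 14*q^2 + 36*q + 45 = (q - 3)*(q^3 - q^2 - 17*q - 15) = (q - 3)*(q + 1)*(q^2 - 2*q - 15) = (q - 3)*(q + 1)*(q + 3)*(q - 5)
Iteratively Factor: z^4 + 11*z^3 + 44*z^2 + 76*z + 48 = (z + 2)*(z^3 + 9*z^2 + 26*z + 24) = (z + 2)*(z + 3)*(z^2 + 6*z + 8) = (z + 2)*(z + 3)*(z + 4)*(z + 2)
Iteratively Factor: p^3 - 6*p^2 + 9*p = (p - 3)*(p^2 - 3*p) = p*(p - 3)*(p - 3)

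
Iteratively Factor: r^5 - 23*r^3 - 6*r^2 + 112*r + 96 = (r + 2)*(r^4 - 2*r^3 - 19*r^2 + 32*r + 48) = (r + 2)*(r + 4)*(r^3 - 6*r^2 + 5*r + 12) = (r + 1)*(r + 2)*(r + 4)*(r^2 - 7*r + 12) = (r - 4)*(r + 1)*(r + 2)*(r + 4)*(r - 3)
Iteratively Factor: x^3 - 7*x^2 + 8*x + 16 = (x - 4)*(x^2 - 3*x - 4) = (x - 4)*(x + 1)*(x - 4)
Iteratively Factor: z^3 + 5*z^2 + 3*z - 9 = (z + 3)*(z^2 + 2*z - 3) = (z - 1)*(z + 3)*(z + 3)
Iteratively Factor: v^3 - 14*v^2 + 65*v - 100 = (v - 4)*(v^2 - 10*v + 25) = (v - 5)*(v - 4)*(v - 5)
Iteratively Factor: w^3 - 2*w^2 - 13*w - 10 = (w - 5)*(w^2 + 3*w + 2) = (w - 5)*(w + 1)*(w + 2)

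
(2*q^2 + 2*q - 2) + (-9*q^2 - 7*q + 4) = -7*q^2 - 5*q + 2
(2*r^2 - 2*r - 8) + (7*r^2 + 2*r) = 9*r^2 - 8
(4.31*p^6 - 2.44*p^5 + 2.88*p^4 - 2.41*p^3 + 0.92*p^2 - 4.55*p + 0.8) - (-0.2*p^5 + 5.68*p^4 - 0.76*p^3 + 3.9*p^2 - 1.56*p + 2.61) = 4.31*p^6 - 2.24*p^5 - 2.8*p^4 - 1.65*p^3 - 2.98*p^2 - 2.99*p - 1.81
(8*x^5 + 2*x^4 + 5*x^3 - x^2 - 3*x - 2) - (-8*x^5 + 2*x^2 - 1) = 16*x^5 + 2*x^4 + 5*x^3 - 3*x^2 - 3*x - 1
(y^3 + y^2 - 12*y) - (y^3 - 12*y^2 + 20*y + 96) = 13*y^2 - 32*y - 96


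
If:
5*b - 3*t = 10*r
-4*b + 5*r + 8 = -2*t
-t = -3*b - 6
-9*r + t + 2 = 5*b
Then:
No Solution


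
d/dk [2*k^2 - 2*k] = 4*k - 2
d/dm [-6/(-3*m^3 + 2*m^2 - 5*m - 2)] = 6*(-9*m^2 + 4*m - 5)/(3*m^3 - 2*m^2 + 5*m + 2)^2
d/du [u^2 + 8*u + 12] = 2*u + 8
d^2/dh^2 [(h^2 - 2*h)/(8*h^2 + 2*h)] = -36/(64*h^3 + 48*h^2 + 12*h + 1)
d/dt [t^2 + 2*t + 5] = 2*t + 2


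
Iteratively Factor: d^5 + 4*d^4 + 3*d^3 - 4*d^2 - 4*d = (d + 2)*(d^4 + 2*d^3 - d^2 - 2*d) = (d + 2)^2*(d^3 - d) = (d - 1)*(d + 2)^2*(d^2 + d) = d*(d - 1)*(d + 2)^2*(d + 1)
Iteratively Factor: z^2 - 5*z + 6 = (z - 2)*(z - 3)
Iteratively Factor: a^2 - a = (a - 1)*(a)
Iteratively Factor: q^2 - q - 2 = (q + 1)*(q - 2)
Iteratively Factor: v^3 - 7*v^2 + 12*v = (v - 3)*(v^2 - 4*v) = v*(v - 3)*(v - 4)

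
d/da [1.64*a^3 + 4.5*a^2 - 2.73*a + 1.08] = 4.92*a^2 + 9.0*a - 2.73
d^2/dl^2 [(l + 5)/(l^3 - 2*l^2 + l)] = 2*(3*l^3 + 30*l^2 - 20*l + 5)/(l^3*(l^4 - 4*l^3 + 6*l^2 - 4*l + 1))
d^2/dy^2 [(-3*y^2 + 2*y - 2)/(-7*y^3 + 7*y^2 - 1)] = 2*(147*y^6 - 294*y^5 + 882*y^4 - 1029*y^3 + 441*y^2 - 84*y + 17)/(343*y^9 - 1029*y^8 + 1029*y^7 - 196*y^6 - 294*y^5 + 147*y^4 + 21*y^3 - 21*y^2 + 1)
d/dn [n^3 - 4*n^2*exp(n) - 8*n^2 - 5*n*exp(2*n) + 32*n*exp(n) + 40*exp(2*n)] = -4*n^2*exp(n) + 3*n^2 - 10*n*exp(2*n) + 24*n*exp(n) - 16*n + 75*exp(2*n) + 32*exp(n)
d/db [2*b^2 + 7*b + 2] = 4*b + 7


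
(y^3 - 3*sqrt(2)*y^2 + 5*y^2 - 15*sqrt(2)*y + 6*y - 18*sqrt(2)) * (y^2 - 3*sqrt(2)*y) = y^5 - 6*sqrt(2)*y^4 + 5*y^4 - 30*sqrt(2)*y^3 + 24*y^3 - 36*sqrt(2)*y^2 + 90*y^2 + 108*y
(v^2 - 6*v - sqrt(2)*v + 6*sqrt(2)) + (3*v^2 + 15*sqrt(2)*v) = 4*v^2 - 6*v + 14*sqrt(2)*v + 6*sqrt(2)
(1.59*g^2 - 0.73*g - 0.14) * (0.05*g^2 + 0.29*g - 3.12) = 0.0795*g^4 + 0.4246*g^3 - 5.1795*g^2 + 2.237*g + 0.4368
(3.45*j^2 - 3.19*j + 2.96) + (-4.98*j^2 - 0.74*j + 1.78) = -1.53*j^2 - 3.93*j + 4.74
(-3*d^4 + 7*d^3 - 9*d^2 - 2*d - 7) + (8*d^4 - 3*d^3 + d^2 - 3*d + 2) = 5*d^4 + 4*d^3 - 8*d^2 - 5*d - 5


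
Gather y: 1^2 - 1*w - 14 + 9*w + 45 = 8*w + 32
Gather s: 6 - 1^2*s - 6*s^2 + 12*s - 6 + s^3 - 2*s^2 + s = s^3 - 8*s^2 + 12*s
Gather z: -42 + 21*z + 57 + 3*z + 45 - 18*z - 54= 6*z + 6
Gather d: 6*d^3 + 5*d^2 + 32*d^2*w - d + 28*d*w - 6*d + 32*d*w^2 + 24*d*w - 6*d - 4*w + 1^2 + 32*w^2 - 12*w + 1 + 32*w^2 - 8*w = 6*d^3 + d^2*(32*w + 5) + d*(32*w^2 + 52*w - 13) + 64*w^2 - 24*w + 2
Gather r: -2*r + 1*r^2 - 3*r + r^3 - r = r^3 + r^2 - 6*r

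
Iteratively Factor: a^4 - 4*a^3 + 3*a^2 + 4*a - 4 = (a + 1)*(a^3 - 5*a^2 + 8*a - 4) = (a - 1)*(a + 1)*(a^2 - 4*a + 4) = (a - 2)*(a - 1)*(a + 1)*(a - 2)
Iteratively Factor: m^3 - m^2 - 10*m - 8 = (m - 4)*(m^2 + 3*m + 2) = (m - 4)*(m + 1)*(m + 2)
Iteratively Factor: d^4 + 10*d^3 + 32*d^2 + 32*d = (d + 4)*(d^3 + 6*d^2 + 8*d) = (d + 2)*(d + 4)*(d^2 + 4*d) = (d + 2)*(d + 4)^2*(d)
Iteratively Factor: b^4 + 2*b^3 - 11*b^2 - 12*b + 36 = (b + 3)*(b^3 - b^2 - 8*b + 12) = (b - 2)*(b + 3)*(b^2 + b - 6) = (b - 2)^2*(b + 3)*(b + 3)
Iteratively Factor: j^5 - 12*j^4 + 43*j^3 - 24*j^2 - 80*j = (j + 1)*(j^4 - 13*j^3 + 56*j^2 - 80*j) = (j - 4)*(j + 1)*(j^3 - 9*j^2 + 20*j) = (j - 5)*(j - 4)*(j + 1)*(j^2 - 4*j) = j*(j - 5)*(j - 4)*(j + 1)*(j - 4)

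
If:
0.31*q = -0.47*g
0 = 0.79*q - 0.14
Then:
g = -0.12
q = 0.18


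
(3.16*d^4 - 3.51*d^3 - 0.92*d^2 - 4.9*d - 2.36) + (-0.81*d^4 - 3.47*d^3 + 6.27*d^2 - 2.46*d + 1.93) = 2.35*d^4 - 6.98*d^3 + 5.35*d^2 - 7.36*d - 0.43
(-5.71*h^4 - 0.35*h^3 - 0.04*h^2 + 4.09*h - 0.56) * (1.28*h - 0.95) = -7.3088*h^5 + 4.9765*h^4 + 0.2813*h^3 + 5.2732*h^2 - 4.6023*h + 0.532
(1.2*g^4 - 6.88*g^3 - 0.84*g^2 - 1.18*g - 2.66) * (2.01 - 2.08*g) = -2.496*g^5 + 16.7224*g^4 - 12.0816*g^3 + 0.766*g^2 + 3.161*g - 5.3466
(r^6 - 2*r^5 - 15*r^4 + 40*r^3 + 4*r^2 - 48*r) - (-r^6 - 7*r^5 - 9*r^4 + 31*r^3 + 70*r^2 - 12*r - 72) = 2*r^6 + 5*r^5 - 6*r^4 + 9*r^3 - 66*r^2 - 36*r + 72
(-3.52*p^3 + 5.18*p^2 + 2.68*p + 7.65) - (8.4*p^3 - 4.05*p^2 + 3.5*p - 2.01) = -11.92*p^3 + 9.23*p^2 - 0.82*p + 9.66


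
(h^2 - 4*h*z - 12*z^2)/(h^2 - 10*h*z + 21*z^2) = (h^2 - 4*h*z - 12*z^2)/(h^2 - 10*h*z + 21*z^2)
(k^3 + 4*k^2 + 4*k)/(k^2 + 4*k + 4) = k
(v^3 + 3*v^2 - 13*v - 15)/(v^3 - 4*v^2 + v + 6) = (v + 5)/(v - 2)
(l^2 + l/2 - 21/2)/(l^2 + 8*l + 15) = (2*l^2 + l - 21)/(2*(l^2 + 8*l + 15))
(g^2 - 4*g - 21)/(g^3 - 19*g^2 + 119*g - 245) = (g + 3)/(g^2 - 12*g + 35)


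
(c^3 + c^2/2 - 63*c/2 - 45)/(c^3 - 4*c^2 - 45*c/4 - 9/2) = 2*(c + 5)/(2*c + 1)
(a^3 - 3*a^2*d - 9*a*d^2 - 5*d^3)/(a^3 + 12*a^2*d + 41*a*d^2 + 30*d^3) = (a^2 - 4*a*d - 5*d^2)/(a^2 + 11*a*d + 30*d^2)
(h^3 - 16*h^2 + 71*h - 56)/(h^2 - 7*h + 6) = (h^2 - 15*h + 56)/(h - 6)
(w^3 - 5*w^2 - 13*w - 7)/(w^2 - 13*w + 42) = (w^2 + 2*w + 1)/(w - 6)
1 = 1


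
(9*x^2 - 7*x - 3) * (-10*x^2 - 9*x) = -90*x^4 - 11*x^3 + 93*x^2 + 27*x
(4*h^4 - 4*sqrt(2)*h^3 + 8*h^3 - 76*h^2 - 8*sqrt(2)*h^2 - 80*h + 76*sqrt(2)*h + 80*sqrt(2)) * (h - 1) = 4*h^5 - 4*sqrt(2)*h^4 + 4*h^4 - 84*h^3 - 4*sqrt(2)*h^3 - 4*h^2 + 84*sqrt(2)*h^2 + 4*sqrt(2)*h + 80*h - 80*sqrt(2)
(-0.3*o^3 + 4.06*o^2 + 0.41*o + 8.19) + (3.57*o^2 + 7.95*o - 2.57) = -0.3*o^3 + 7.63*o^2 + 8.36*o + 5.62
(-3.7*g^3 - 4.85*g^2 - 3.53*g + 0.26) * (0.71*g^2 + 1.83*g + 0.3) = -2.627*g^5 - 10.2145*g^4 - 12.4918*g^3 - 7.7303*g^2 - 0.5832*g + 0.078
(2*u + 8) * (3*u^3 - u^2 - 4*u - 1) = 6*u^4 + 22*u^3 - 16*u^2 - 34*u - 8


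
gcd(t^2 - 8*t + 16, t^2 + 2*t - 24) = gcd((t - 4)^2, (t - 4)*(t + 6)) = t - 4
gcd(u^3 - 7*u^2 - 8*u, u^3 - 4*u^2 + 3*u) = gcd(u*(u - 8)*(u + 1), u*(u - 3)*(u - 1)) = u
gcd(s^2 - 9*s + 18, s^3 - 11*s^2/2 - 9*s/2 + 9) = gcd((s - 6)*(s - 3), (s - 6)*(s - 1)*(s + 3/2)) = s - 6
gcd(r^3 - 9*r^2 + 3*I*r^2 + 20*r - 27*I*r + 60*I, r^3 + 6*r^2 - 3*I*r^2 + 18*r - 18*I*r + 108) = r + 3*I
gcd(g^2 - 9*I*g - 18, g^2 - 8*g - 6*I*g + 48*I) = g - 6*I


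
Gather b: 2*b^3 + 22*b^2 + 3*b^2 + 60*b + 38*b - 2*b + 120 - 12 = 2*b^3 + 25*b^2 + 96*b + 108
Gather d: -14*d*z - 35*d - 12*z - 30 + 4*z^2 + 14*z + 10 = d*(-14*z - 35) + 4*z^2 + 2*z - 20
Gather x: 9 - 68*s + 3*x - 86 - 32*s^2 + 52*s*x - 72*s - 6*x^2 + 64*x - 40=-32*s^2 - 140*s - 6*x^2 + x*(52*s + 67) - 117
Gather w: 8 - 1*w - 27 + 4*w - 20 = 3*w - 39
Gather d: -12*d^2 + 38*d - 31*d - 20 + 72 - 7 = -12*d^2 + 7*d + 45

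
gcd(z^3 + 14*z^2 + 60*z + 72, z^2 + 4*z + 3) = 1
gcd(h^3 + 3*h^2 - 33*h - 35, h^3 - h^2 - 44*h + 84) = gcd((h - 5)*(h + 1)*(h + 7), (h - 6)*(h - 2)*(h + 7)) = h + 7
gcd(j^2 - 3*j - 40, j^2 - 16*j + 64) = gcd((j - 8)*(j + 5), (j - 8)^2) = j - 8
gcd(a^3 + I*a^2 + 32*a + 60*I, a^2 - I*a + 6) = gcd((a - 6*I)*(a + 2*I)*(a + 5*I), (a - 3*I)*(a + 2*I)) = a + 2*I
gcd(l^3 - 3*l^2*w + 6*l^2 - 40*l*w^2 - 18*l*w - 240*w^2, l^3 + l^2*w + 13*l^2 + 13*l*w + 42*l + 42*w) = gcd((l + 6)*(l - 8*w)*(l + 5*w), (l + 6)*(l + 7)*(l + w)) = l + 6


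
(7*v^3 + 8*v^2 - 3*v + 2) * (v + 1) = 7*v^4 + 15*v^3 + 5*v^2 - v + 2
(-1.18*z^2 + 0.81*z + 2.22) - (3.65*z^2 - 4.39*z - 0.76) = -4.83*z^2 + 5.2*z + 2.98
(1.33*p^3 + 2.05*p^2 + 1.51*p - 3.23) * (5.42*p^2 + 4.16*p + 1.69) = 7.2086*p^5 + 16.6438*p^4 + 18.9599*p^3 - 7.7605*p^2 - 10.8849*p - 5.4587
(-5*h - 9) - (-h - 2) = -4*h - 7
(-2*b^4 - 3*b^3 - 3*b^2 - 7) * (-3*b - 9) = 6*b^5 + 27*b^4 + 36*b^3 + 27*b^2 + 21*b + 63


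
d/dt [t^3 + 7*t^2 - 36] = t*(3*t + 14)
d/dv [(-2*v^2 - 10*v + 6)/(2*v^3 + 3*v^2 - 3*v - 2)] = 2*(2*v^4 + 20*v^3 - 14*v + 19)/(4*v^6 + 12*v^5 - 3*v^4 - 26*v^3 - 3*v^2 + 12*v + 4)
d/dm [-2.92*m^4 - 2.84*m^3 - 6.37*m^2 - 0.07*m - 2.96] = -11.68*m^3 - 8.52*m^2 - 12.74*m - 0.07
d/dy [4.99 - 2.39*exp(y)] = -2.39*exp(y)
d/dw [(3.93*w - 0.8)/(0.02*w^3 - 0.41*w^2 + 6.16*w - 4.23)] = (-0.1572*w^3 + 1.6593*w^2 - 0.655999999999999*w - 11.6959)/(0.0004*w^6 - 0.0164*w^5 + 0.4145*w^4 - 5.2204*w^3 + 41.4142*w^2 - 52.1136*w + 17.8929)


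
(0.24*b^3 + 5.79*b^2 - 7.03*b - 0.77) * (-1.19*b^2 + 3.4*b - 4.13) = -0.2856*b^5 - 6.0741*b^4 + 27.0605*b^3 - 46.8984*b^2 + 26.4159*b + 3.1801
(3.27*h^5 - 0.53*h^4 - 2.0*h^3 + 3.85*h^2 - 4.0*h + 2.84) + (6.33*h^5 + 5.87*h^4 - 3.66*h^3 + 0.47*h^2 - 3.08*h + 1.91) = 9.6*h^5 + 5.34*h^4 - 5.66*h^3 + 4.32*h^2 - 7.08*h + 4.75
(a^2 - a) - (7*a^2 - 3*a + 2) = -6*a^2 + 2*a - 2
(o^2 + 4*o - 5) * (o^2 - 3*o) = o^4 + o^3 - 17*o^2 + 15*o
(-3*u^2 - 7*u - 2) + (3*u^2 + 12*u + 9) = 5*u + 7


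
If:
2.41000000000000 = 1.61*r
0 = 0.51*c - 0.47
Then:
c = 0.92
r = 1.50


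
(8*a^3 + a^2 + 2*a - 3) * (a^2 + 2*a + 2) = 8*a^5 + 17*a^4 + 20*a^3 + 3*a^2 - 2*a - 6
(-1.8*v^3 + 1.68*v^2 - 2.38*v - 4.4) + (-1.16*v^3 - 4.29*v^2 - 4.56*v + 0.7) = -2.96*v^3 - 2.61*v^2 - 6.94*v - 3.7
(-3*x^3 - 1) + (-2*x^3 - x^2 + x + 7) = -5*x^3 - x^2 + x + 6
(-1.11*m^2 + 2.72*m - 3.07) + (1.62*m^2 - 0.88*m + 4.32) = 0.51*m^2 + 1.84*m + 1.25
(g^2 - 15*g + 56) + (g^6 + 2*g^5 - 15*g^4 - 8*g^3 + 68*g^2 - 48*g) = g^6 + 2*g^5 - 15*g^4 - 8*g^3 + 69*g^2 - 63*g + 56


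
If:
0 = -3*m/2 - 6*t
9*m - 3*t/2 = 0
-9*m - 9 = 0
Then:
No Solution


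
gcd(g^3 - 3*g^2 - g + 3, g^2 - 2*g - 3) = g^2 - 2*g - 3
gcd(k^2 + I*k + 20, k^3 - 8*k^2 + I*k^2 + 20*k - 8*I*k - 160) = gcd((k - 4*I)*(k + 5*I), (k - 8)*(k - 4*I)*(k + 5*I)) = k^2 + I*k + 20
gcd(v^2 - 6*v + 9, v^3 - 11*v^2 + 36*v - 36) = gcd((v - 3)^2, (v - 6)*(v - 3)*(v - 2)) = v - 3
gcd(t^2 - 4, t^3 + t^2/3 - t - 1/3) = 1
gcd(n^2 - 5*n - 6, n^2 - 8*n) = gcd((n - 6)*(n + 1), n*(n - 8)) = 1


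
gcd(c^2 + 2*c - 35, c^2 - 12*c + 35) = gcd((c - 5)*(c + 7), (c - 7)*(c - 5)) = c - 5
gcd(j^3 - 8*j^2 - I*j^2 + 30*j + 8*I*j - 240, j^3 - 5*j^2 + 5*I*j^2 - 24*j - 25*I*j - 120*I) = j^2 + j*(-8 + 5*I) - 40*I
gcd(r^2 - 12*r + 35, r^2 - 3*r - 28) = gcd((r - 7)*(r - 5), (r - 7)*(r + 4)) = r - 7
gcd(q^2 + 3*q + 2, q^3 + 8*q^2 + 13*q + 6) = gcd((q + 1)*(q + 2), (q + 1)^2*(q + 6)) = q + 1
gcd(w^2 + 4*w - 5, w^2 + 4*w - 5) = w^2 + 4*w - 5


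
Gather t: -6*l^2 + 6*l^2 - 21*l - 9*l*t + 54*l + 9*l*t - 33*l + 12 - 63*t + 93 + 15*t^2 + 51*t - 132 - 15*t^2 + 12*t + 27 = 0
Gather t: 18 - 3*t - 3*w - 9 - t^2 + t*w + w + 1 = -t^2 + t*(w - 3) - 2*w + 10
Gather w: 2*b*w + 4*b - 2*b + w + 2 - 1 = 2*b + w*(2*b + 1) + 1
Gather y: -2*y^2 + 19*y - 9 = -2*y^2 + 19*y - 9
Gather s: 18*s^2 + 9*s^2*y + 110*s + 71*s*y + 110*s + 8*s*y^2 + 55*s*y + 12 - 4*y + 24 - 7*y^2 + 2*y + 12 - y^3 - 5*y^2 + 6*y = s^2*(9*y + 18) + s*(8*y^2 + 126*y + 220) - y^3 - 12*y^2 + 4*y + 48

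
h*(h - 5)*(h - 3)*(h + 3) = h^4 - 5*h^3 - 9*h^2 + 45*h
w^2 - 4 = (w - 2)*(w + 2)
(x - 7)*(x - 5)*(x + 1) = x^3 - 11*x^2 + 23*x + 35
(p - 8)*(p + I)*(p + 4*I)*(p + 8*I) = p^4 - 8*p^3 + 13*I*p^3 - 44*p^2 - 104*I*p^2 + 352*p - 32*I*p + 256*I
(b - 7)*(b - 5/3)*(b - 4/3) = b^3 - 10*b^2 + 209*b/9 - 140/9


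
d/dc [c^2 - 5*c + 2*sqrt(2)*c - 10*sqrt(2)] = 2*c - 5 + 2*sqrt(2)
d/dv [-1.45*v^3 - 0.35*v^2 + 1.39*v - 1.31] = -4.35*v^2 - 0.7*v + 1.39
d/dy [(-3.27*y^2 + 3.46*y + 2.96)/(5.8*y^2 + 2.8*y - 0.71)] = (-29.224*y^2 - 29.6926*y - 10.7446)/(33.64*y^4 + 32.48*y^3 - 0.396*y^2 - 3.976*y + 0.5041)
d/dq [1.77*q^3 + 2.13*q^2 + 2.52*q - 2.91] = 5.31*q^2 + 4.26*q + 2.52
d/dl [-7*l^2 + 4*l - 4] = 4 - 14*l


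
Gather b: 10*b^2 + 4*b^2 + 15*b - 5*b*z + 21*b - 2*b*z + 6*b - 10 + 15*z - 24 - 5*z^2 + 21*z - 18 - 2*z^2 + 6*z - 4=14*b^2 + b*(42 - 7*z) - 7*z^2 + 42*z - 56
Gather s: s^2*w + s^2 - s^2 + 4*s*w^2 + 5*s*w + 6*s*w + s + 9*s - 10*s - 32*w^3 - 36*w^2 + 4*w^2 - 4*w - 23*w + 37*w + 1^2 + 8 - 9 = s^2*w + s*(4*w^2 + 11*w) - 32*w^3 - 32*w^2 + 10*w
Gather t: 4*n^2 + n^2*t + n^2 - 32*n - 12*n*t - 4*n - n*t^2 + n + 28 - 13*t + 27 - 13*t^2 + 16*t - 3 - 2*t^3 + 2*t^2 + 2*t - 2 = 5*n^2 - 35*n - 2*t^3 + t^2*(-n - 11) + t*(n^2 - 12*n + 5) + 50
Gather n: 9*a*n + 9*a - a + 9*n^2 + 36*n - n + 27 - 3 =8*a + 9*n^2 + n*(9*a + 35) + 24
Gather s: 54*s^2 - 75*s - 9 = 54*s^2 - 75*s - 9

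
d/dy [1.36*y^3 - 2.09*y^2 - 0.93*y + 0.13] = 4.08*y^2 - 4.18*y - 0.93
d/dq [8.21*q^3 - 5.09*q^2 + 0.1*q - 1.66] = 24.63*q^2 - 10.18*q + 0.1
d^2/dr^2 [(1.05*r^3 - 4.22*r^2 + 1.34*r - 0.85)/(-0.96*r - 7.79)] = (-1.93536*r^3 - 47.11392*r^2 - 382.30983*r + 533.782636)/(0.884736*r^3 + 21.537792*r^2 + 174.770208*r + 472.729139)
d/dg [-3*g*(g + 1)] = -6*g - 3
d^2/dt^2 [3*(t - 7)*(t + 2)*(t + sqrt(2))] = 18*t - 30 + 6*sqrt(2)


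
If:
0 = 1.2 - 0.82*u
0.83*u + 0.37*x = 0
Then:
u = 1.46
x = -3.28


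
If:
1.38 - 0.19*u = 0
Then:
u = 7.26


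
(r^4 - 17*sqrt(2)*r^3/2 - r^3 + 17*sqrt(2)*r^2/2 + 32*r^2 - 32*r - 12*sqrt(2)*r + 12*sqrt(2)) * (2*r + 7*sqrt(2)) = 2*r^5 - 10*sqrt(2)*r^4 - 2*r^4 - 55*r^3 + 10*sqrt(2)*r^3 + 55*r^2 + 200*sqrt(2)*r^2 - 200*sqrt(2)*r - 168*r + 168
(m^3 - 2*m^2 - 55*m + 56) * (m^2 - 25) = m^5 - 2*m^4 - 80*m^3 + 106*m^2 + 1375*m - 1400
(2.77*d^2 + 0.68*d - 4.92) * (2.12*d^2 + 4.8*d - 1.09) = 5.8724*d^4 + 14.7376*d^3 - 10.1857*d^2 - 24.3572*d + 5.3628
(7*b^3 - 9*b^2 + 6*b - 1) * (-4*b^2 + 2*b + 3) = -28*b^5 + 50*b^4 - 21*b^3 - 11*b^2 + 16*b - 3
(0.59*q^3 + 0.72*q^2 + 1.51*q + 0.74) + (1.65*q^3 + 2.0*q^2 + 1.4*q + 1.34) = 2.24*q^3 + 2.72*q^2 + 2.91*q + 2.08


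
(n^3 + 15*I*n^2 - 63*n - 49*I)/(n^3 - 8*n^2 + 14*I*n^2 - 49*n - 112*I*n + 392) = (n + I)/(n - 8)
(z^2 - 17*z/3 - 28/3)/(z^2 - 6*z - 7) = (z + 4/3)/(z + 1)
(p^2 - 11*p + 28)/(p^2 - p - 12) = (p - 7)/(p + 3)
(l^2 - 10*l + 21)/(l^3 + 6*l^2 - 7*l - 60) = (l - 7)/(l^2 + 9*l + 20)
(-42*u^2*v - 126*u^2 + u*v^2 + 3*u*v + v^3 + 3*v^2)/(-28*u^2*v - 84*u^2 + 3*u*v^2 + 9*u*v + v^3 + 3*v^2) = (6*u - v)/(4*u - v)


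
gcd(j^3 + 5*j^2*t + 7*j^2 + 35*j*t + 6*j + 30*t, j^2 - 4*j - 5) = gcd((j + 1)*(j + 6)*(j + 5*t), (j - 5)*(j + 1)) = j + 1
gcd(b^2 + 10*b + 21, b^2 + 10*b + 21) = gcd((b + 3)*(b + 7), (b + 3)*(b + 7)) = b^2 + 10*b + 21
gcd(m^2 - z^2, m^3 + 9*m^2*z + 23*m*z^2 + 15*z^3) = m + z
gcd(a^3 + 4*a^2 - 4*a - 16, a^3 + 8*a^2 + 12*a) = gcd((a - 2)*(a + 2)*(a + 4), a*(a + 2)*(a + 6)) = a + 2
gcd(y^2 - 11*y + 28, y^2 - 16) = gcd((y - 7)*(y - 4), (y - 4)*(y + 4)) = y - 4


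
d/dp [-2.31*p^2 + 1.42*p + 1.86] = 1.42 - 4.62*p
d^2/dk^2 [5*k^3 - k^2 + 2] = 30*k - 2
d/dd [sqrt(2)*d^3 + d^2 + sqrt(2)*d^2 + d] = 3*sqrt(2)*d^2 + 2*d + 2*sqrt(2)*d + 1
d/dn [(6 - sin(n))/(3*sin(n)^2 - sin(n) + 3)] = 3*(sin(n)^2 - 12*sin(n) + 1)*cos(n)/(3*sin(n)^2 - sin(n) + 3)^2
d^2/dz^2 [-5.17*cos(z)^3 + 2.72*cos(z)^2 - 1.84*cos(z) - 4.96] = 5.7175*cos(z) - 5.44*cos(2*z) + 11.6325*cos(3*z)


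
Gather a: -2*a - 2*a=-4*a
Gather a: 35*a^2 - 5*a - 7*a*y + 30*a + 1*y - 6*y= 35*a^2 + a*(25 - 7*y) - 5*y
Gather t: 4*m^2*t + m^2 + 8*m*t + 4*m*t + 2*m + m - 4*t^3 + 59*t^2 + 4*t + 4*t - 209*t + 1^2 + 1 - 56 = m^2 + 3*m - 4*t^3 + 59*t^2 + t*(4*m^2 + 12*m - 201) - 54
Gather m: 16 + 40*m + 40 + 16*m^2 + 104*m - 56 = 16*m^2 + 144*m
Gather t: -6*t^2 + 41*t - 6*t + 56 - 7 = -6*t^2 + 35*t + 49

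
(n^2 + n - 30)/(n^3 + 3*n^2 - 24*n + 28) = (n^2 + n - 30)/(n^3 + 3*n^2 - 24*n + 28)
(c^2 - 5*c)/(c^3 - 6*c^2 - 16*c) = (5 - c)/(-c^2 + 6*c + 16)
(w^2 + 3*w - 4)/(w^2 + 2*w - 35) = (w^2 + 3*w - 4)/(w^2 + 2*w - 35)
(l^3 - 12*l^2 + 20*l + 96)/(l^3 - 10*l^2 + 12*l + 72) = (l - 8)/(l - 6)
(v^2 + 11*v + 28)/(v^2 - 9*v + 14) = (v^2 + 11*v + 28)/(v^2 - 9*v + 14)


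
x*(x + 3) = x^2 + 3*x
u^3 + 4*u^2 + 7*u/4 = u*(u + 1/2)*(u + 7/2)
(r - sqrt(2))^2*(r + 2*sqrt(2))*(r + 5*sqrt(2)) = r^4 + 5*sqrt(2)*r^3 - 6*r^2 - 26*sqrt(2)*r + 40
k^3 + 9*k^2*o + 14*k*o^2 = k*(k + 2*o)*(k + 7*o)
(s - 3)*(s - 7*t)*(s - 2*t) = s^3 - 9*s^2*t - 3*s^2 + 14*s*t^2 + 27*s*t - 42*t^2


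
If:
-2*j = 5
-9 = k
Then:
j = -5/2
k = -9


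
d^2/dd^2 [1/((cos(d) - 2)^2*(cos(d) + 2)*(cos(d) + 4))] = 2*(-154*(1 - cos(d)^2)^2 + 10*sin(d)^6 + 2*cos(d)^6 - 55*cos(d)^5 - 118*cos(d)^3 - 354*cos(d)^2 + 104*cos(d) + 256)/((cos(d) - 2)^4*(cos(d) + 2)^3*(cos(d) + 4)^3)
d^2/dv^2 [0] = 0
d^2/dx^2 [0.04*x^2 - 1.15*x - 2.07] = 0.0800000000000000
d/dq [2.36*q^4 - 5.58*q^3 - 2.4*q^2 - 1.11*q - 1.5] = 9.44*q^3 - 16.74*q^2 - 4.8*q - 1.11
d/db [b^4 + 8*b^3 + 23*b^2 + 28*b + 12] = 4*b^3 + 24*b^2 + 46*b + 28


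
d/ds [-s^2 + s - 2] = 1 - 2*s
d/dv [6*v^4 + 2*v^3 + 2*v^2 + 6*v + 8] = 24*v^3 + 6*v^2 + 4*v + 6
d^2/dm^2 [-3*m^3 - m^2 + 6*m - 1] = -18*m - 2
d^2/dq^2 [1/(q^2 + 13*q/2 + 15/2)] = 4*(-4*q^2 - 26*q + (4*q + 13)^2 - 30)/(2*q^2 + 13*q + 15)^3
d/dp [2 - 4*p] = -4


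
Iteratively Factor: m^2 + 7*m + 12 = (m + 3)*(m + 4)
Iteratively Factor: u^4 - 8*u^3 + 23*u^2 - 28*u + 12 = (u - 2)*(u^3 - 6*u^2 + 11*u - 6) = (u - 2)^2*(u^2 - 4*u + 3) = (u - 2)^2*(u - 1)*(u - 3)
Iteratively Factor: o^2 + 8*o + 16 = (o + 4)*(o + 4)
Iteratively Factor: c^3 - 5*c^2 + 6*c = (c - 3)*(c^2 - 2*c) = (c - 3)*(c - 2)*(c)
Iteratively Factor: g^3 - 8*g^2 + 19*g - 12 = (g - 1)*(g^2 - 7*g + 12) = (g - 3)*(g - 1)*(g - 4)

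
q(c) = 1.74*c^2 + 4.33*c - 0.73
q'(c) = 3.48*c + 4.33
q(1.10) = 6.14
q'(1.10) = 8.16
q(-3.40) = 4.66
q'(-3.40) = -7.50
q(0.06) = -0.46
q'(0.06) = 4.54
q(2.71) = 23.78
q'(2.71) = 13.76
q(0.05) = -0.51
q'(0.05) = 4.50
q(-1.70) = -3.06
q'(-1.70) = -1.59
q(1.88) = 13.56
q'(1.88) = 10.87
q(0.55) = 2.18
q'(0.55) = 6.24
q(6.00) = 87.89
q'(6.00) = 25.21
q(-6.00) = 35.93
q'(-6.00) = -16.55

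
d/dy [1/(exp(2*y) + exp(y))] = (-2*exp(y) - 1)*exp(-y)/(exp(y) + 1)^2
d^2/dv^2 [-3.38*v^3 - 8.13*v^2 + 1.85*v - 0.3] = -20.28*v - 16.26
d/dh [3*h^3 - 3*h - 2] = 9*h^2 - 3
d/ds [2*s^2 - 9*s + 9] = 4*s - 9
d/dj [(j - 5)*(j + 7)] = 2*j + 2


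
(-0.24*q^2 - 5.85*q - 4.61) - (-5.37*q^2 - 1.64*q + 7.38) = 5.13*q^2 - 4.21*q - 11.99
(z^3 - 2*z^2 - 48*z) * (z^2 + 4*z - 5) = z^5 + 2*z^4 - 61*z^3 - 182*z^2 + 240*z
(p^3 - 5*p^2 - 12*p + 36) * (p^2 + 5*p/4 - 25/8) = p^5 - 15*p^4/4 - 171*p^3/8 + 293*p^2/8 + 165*p/2 - 225/2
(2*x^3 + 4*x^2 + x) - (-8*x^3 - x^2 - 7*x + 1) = 10*x^3 + 5*x^2 + 8*x - 1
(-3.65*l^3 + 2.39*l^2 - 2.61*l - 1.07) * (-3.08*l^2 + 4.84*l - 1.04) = 11.242*l^5 - 25.0272*l^4 + 23.4024*l^3 - 11.8224*l^2 - 2.4644*l + 1.1128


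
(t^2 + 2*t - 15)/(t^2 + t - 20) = (t - 3)/(t - 4)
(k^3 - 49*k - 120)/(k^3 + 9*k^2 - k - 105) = (k^2 - 5*k - 24)/(k^2 + 4*k - 21)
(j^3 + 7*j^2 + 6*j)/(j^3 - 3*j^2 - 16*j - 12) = j*(j + 6)/(j^2 - 4*j - 12)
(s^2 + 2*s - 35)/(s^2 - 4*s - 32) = (-s^2 - 2*s + 35)/(-s^2 + 4*s + 32)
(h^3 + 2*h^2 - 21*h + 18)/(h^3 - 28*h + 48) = (h^2 - 4*h + 3)/(h^2 - 6*h + 8)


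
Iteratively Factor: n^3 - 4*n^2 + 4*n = (n)*(n^2 - 4*n + 4) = n*(n - 2)*(n - 2)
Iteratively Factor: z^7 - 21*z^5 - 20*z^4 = (z)*(z^6 - 21*z^4 - 20*z^3) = z*(z + 1)*(z^5 - z^4 - 20*z^3) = z*(z + 1)*(z + 4)*(z^4 - 5*z^3) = z^2*(z + 1)*(z + 4)*(z^3 - 5*z^2) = z^3*(z + 1)*(z + 4)*(z^2 - 5*z) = z^3*(z - 5)*(z + 1)*(z + 4)*(z)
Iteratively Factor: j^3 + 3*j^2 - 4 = (j + 2)*(j^2 + j - 2) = (j + 2)^2*(j - 1)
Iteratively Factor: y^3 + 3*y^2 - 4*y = (y + 4)*(y^2 - y) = y*(y + 4)*(y - 1)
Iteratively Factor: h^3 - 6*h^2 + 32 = (h - 4)*(h^2 - 2*h - 8) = (h - 4)*(h + 2)*(h - 4)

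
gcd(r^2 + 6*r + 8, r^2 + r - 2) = r + 2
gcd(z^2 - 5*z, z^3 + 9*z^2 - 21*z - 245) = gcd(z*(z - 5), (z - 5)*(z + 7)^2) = z - 5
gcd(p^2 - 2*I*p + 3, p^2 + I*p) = p + I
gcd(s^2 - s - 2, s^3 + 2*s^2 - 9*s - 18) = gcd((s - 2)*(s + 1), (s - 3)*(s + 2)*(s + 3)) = 1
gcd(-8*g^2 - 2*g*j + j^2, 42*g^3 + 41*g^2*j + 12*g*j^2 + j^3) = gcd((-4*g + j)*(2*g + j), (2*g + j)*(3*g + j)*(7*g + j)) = 2*g + j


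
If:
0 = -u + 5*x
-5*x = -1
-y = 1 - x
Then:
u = 1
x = 1/5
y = -4/5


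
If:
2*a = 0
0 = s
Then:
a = 0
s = 0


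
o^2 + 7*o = o*(o + 7)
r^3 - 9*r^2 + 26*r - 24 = (r - 4)*(r - 3)*(r - 2)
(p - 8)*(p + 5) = p^2 - 3*p - 40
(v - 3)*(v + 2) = v^2 - v - 6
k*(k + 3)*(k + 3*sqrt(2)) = k^3 + 3*k^2 + 3*sqrt(2)*k^2 + 9*sqrt(2)*k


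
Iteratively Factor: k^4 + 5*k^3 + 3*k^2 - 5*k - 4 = (k + 4)*(k^3 + k^2 - k - 1) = (k - 1)*(k + 4)*(k^2 + 2*k + 1) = (k - 1)*(k + 1)*(k + 4)*(k + 1)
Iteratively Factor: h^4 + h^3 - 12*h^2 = (h + 4)*(h^3 - 3*h^2) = (h - 3)*(h + 4)*(h^2) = h*(h - 3)*(h + 4)*(h)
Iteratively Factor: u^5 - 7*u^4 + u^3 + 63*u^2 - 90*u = (u)*(u^4 - 7*u^3 + u^2 + 63*u - 90) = u*(u - 5)*(u^3 - 2*u^2 - 9*u + 18) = u*(u - 5)*(u - 2)*(u^2 - 9) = u*(u - 5)*(u - 2)*(u + 3)*(u - 3)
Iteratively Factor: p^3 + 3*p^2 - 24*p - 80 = (p - 5)*(p^2 + 8*p + 16) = (p - 5)*(p + 4)*(p + 4)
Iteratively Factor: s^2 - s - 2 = (s + 1)*(s - 2)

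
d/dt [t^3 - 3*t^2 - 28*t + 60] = 3*t^2 - 6*t - 28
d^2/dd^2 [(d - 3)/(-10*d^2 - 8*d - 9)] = 4*(-8*(d - 3)*(5*d + 2)^2 + (15*d - 11)*(10*d^2 + 8*d + 9))/(10*d^2 + 8*d + 9)^3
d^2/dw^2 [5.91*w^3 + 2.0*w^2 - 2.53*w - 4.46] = 35.46*w + 4.0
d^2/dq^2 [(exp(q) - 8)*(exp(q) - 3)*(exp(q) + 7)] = (9*exp(2*q) - 16*exp(q) - 53)*exp(q)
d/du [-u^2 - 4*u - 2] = -2*u - 4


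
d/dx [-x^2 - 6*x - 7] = -2*x - 6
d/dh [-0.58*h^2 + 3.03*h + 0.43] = 3.03 - 1.16*h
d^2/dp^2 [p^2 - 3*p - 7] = 2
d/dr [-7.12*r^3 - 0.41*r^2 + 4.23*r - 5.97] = -21.36*r^2 - 0.82*r + 4.23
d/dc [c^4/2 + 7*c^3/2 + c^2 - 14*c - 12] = 2*c^3 + 21*c^2/2 + 2*c - 14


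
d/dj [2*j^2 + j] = 4*j + 1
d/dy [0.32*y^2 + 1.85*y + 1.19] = 0.64*y + 1.85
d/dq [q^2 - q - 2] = 2*q - 1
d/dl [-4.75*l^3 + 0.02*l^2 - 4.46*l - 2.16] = -14.25*l^2 + 0.04*l - 4.46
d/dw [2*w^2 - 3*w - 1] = 4*w - 3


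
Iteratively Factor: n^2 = (n)*(n)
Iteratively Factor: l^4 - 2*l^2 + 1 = (l - 1)*(l^3 + l^2 - l - 1) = (l - 1)^2*(l^2 + 2*l + 1) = (l - 1)^2*(l + 1)*(l + 1)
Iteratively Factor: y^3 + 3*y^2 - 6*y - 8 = (y - 2)*(y^2 + 5*y + 4) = (y - 2)*(y + 4)*(y + 1)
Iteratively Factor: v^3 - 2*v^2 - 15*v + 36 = (v - 3)*(v^2 + v - 12) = (v - 3)*(v + 4)*(v - 3)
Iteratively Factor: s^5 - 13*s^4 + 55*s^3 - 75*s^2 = (s - 3)*(s^4 - 10*s^3 + 25*s^2) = (s - 5)*(s - 3)*(s^3 - 5*s^2) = s*(s - 5)*(s - 3)*(s^2 - 5*s) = s*(s - 5)^2*(s - 3)*(s)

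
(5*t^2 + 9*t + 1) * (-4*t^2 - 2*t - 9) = -20*t^4 - 46*t^3 - 67*t^2 - 83*t - 9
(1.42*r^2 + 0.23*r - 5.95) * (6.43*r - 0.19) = 9.1306*r^3 + 1.2091*r^2 - 38.3022*r + 1.1305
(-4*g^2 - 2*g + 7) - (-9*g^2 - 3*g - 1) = 5*g^2 + g + 8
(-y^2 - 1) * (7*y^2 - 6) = -7*y^4 - y^2 + 6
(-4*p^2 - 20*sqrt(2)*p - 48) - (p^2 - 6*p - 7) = -5*p^2 - 20*sqrt(2)*p + 6*p - 41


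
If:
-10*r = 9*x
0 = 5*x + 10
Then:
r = 9/5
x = -2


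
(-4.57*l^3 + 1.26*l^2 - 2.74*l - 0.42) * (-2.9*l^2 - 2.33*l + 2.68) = 13.253*l^5 + 6.9941*l^4 - 7.2374*l^3 + 10.979*l^2 - 6.3646*l - 1.1256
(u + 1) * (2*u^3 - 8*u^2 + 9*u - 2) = 2*u^4 - 6*u^3 + u^2 + 7*u - 2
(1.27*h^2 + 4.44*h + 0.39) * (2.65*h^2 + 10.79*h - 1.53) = 3.3655*h^4 + 25.4693*h^3 + 46.998*h^2 - 2.5851*h - 0.5967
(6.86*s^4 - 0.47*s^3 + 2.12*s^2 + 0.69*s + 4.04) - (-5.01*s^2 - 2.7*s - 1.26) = 6.86*s^4 - 0.47*s^3 + 7.13*s^2 + 3.39*s + 5.3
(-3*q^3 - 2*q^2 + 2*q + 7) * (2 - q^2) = 3*q^5 + 2*q^4 - 8*q^3 - 11*q^2 + 4*q + 14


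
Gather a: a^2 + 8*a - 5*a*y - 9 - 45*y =a^2 + a*(8 - 5*y) - 45*y - 9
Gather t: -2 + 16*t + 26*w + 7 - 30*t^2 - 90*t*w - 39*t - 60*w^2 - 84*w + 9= -30*t^2 + t*(-90*w - 23) - 60*w^2 - 58*w + 14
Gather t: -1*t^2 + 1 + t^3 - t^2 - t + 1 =t^3 - 2*t^2 - t + 2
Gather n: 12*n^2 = 12*n^2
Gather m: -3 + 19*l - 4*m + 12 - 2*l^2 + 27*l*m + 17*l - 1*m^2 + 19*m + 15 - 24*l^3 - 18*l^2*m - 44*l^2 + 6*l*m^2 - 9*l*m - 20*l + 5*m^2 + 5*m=-24*l^3 - 46*l^2 + 16*l + m^2*(6*l + 4) + m*(-18*l^2 + 18*l + 20) + 24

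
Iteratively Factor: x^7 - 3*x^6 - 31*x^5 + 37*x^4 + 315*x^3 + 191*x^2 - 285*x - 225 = (x - 1)*(x^6 - 2*x^5 - 33*x^4 + 4*x^3 + 319*x^2 + 510*x + 225) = (x - 1)*(x + 1)*(x^5 - 3*x^4 - 30*x^3 + 34*x^2 + 285*x + 225) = (x - 5)*(x - 1)*(x + 1)*(x^4 + 2*x^3 - 20*x^2 - 66*x - 45) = (x - 5)*(x - 1)*(x + 1)^2*(x^3 + x^2 - 21*x - 45) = (x - 5)*(x - 1)*(x + 1)^2*(x + 3)*(x^2 - 2*x - 15) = (x - 5)*(x - 1)*(x + 1)^2*(x + 3)^2*(x - 5)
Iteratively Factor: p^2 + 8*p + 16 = (p + 4)*(p + 4)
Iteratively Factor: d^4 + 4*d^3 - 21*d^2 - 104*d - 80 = (d + 1)*(d^3 + 3*d^2 - 24*d - 80) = (d + 1)*(d + 4)*(d^2 - d - 20) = (d + 1)*(d + 4)^2*(d - 5)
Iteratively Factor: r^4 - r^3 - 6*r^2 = (r)*(r^3 - r^2 - 6*r) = r*(r + 2)*(r^2 - 3*r) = r^2*(r + 2)*(r - 3)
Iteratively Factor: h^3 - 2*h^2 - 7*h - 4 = (h + 1)*(h^2 - 3*h - 4) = (h + 1)^2*(h - 4)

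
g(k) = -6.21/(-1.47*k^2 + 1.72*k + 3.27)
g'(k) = -6.21*(2.94*k - 1.72)/(-1.47*k^2 + 1.72*k + 3.27)^2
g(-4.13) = 0.21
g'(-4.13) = 0.10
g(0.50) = -1.65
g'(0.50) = 0.11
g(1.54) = -2.55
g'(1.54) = -2.95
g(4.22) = 0.40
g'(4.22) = -0.27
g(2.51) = 3.71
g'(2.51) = -12.54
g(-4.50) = 0.18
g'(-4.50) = 0.08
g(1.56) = -2.61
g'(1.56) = -3.15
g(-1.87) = 1.22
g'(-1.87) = 1.73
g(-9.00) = 0.05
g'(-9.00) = 0.01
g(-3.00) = 0.41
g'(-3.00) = 0.29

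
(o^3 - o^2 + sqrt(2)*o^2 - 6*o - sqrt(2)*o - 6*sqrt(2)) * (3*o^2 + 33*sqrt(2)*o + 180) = 3*o^5 - 3*o^4 + 36*sqrt(2)*o^4 - 36*sqrt(2)*o^3 + 228*o^3 - 246*o^2 - 36*sqrt(2)*o^2 - 1476*o - 180*sqrt(2)*o - 1080*sqrt(2)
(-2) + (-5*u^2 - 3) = -5*u^2 - 5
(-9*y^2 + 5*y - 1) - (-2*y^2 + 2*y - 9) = -7*y^2 + 3*y + 8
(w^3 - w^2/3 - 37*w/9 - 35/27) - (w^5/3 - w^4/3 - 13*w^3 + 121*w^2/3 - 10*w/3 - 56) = -w^5/3 + w^4/3 + 14*w^3 - 122*w^2/3 - 7*w/9 + 1477/27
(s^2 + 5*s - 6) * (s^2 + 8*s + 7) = s^4 + 13*s^3 + 41*s^2 - 13*s - 42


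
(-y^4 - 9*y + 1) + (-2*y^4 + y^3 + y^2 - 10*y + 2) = -3*y^4 + y^3 + y^2 - 19*y + 3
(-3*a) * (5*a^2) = -15*a^3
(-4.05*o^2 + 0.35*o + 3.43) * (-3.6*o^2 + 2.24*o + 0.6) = 14.58*o^4 - 10.332*o^3 - 13.994*o^2 + 7.8932*o + 2.058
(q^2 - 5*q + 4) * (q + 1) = q^3 - 4*q^2 - q + 4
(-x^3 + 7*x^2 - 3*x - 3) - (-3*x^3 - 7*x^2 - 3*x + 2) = 2*x^3 + 14*x^2 - 5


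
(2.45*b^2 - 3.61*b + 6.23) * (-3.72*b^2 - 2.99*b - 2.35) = -9.114*b^4 + 6.1037*b^3 - 18.1392*b^2 - 10.1442*b - 14.6405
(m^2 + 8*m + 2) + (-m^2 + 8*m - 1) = 16*m + 1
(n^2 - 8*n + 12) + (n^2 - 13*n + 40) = 2*n^2 - 21*n + 52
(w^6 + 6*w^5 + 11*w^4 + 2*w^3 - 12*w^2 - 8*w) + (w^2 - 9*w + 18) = w^6 + 6*w^5 + 11*w^4 + 2*w^3 - 11*w^2 - 17*w + 18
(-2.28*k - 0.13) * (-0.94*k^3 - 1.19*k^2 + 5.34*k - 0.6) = 2.1432*k^4 + 2.8354*k^3 - 12.0205*k^2 + 0.6738*k + 0.078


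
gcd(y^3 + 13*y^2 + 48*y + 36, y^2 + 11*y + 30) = y + 6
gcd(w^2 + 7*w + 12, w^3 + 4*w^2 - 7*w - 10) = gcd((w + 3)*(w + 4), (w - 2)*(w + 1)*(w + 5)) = 1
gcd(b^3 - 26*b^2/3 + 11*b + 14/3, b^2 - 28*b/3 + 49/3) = b - 7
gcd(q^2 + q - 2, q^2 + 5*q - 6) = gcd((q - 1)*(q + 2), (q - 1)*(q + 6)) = q - 1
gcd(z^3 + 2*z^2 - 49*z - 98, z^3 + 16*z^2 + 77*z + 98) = z^2 + 9*z + 14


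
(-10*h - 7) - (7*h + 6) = -17*h - 13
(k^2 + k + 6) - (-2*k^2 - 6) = 3*k^2 + k + 12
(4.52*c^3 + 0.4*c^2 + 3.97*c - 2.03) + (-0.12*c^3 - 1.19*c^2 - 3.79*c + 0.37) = 4.4*c^3 - 0.79*c^2 + 0.18*c - 1.66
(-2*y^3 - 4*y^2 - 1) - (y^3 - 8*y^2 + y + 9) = -3*y^3 + 4*y^2 - y - 10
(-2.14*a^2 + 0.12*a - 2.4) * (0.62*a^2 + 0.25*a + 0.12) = -1.3268*a^4 - 0.4606*a^3 - 1.7148*a^2 - 0.5856*a - 0.288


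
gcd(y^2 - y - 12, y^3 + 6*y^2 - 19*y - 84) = y^2 - y - 12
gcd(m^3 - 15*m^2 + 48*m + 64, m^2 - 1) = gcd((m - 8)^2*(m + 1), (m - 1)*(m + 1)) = m + 1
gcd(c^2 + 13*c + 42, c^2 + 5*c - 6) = c + 6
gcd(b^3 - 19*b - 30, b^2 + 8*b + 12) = b + 2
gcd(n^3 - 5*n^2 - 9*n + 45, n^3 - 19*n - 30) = n^2 - 2*n - 15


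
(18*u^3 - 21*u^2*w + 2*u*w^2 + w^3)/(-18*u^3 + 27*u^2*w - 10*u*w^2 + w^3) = (-6*u - w)/(6*u - w)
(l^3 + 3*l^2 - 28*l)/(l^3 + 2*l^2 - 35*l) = (l - 4)/(l - 5)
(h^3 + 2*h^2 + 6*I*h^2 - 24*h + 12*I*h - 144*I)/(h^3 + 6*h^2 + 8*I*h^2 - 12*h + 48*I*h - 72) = (h - 4)/(h + 2*I)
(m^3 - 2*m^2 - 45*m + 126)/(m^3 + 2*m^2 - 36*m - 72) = (m^2 + 4*m - 21)/(m^2 + 8*m + 12)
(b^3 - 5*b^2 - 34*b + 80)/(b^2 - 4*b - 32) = (b^2 + 3*b - 10)/(b + 4)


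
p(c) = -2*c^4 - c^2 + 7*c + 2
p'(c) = -8*c^3 - 2*c + 7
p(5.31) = -1579.07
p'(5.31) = -1201.39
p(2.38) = -51.18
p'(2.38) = -105.61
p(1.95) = -17.07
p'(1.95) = -56.22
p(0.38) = 4.47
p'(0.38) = 5.80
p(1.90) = -14.37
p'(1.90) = -51.67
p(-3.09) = -211.51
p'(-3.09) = 249.21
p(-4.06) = -586.32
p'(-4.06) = 550.51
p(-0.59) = -2.72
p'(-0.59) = 9.82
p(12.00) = -41530.00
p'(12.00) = -13841.00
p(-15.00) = -101578.00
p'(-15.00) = 27037.00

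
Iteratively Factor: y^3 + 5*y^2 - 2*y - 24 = (y + 4)*(y^2 + y - 6) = (y - 2)*(y + 4)*(y + 3)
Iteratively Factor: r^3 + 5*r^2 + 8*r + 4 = (r + 2)*(r^2 + 3*r + 2) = (r + 1)*(r + 2)*(r + 2)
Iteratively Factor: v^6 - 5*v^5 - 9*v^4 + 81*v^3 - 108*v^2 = (v - 3)*(v^5 - 2*v^4 - 15*v^3 + 36*v^2) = (v - 3)^2*(v^4 + v^3 - 12*v^2) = (v - 3)^3*(v^3 + 4*v^2) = (v - 3)^3*(v + 4)*(v^2) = v*(v - 3)^3*(v + 4)*(v)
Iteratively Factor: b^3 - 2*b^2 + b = (b - 1)*(b^2 - b) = b*(b - 1)*(b - 1)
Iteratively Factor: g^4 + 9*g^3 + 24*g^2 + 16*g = (g + 4)*(g^3 + 5*g^2 + 4*g) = g*(g + 4)*(g^2 + 5*g + 4) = g*(g + 4)^2*(g + 1)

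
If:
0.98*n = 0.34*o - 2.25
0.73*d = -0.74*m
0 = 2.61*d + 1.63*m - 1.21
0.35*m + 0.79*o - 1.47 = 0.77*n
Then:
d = 1.21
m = -1.19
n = -2.22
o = 0.23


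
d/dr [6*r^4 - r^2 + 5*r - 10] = 24*r^3 - 2*r + 5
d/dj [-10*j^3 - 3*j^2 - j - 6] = -30*j^2 - 6*j - 1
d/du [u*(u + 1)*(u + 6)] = 3*u^2 + 14*u + 6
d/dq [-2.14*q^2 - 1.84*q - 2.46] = -4.28*q - 1.84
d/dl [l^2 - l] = 2*l - 1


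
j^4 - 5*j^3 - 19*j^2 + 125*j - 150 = (j - 5)*(j - 3)*(j - 2)*(j + 5)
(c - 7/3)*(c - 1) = c^2 - 10*c/3 + 7/3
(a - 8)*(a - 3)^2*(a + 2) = a^4 - 12*a^3 + 29*a^2 + 42*a - 144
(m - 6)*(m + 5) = m^2 - m - 30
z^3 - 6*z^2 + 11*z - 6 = (z - 3)*(z - 2)*(z - 1)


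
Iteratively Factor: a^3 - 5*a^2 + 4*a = (a)*(a^2 - 5*a + 4) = a*(a - 1)*(a - 4)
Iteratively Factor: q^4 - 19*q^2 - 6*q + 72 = (q - 2)*(q^3 + 2*q^2 - 15*q - 36) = (q - 4)*(q - 2)*(q^2 + 6*q + 9) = (q - 4)*(q - 2)*(q + 3)*(q + 3)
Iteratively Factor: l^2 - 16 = (l + 4)*(l - 4)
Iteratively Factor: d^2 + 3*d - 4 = (d - 1)*(d + 4)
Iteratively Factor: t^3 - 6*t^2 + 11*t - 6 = (t - 3)*(t^2 - 3*t + 2) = (t - 3)*(t - 1)*(t - 2)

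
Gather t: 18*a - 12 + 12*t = 18*a + 12*t - 12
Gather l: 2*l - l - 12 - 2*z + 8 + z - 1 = l - z - 5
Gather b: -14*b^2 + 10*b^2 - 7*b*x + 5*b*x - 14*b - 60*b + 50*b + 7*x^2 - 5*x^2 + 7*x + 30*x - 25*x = -4*b^2 + b*(-2*x - 24) + 2*x^2 + 12*x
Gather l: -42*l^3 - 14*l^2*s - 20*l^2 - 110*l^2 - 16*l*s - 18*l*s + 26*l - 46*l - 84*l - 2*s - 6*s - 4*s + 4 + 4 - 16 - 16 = -42*l^3 + l^2*(-14*s - 130) + l*(-34*s - 104) - 12*s - 24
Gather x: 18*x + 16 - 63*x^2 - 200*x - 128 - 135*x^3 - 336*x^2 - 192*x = -135*x^3 - 399*x^2 - 374*x - 112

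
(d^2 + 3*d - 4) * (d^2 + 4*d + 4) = d^4 + 7*d^3 + 12*d^2 - 4*d - 16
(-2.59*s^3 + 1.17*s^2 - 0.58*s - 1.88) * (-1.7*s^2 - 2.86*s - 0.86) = 4.403*s^5 + 5.4184*s^4 - 0.1328*s^3 + 3.8486*s^2 + 5.8756*s + 1.6168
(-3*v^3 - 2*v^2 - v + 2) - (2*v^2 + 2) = -3*v^3 - 4*v^2 - v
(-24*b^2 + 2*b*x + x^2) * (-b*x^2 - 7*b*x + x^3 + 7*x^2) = 24*b^3*x^2 + 168*b^3*x - 26*b^2*x^3 - 182*b^2*x^2 + b*x^4 + 7*b*x^3 + x^5 + 7*x^4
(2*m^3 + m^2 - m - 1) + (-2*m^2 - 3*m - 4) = 2*m^3 - m^2 - 4*m - 5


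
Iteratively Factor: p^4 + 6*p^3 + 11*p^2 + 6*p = (p + 2)*(p^3 + 4*p^2 + 3*p) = (p + 2)*(p + 3)*(p^2 + p) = p*(p + 2)*(p + 3)*(p + 1)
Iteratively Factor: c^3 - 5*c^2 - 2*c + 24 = (c + 2)*(c^2 - 7*c + 12) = (c - 4)*(c + 2)*(c - 3)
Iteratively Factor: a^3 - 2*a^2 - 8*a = (a + 2)*(a^2 - 4*a) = a*(a + 2)*(a - 4)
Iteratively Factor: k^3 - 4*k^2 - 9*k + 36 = (k + 3)*(k^2 - 7*k + 12) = (k - 4)*(k + 3)*(k - 3)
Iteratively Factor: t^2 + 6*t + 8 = (t + 4)*(t + 2)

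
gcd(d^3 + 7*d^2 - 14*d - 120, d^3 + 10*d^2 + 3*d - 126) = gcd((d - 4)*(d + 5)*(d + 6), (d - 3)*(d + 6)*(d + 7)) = d + 6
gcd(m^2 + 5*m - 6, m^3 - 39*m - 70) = 1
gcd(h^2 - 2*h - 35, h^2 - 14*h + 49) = h - 7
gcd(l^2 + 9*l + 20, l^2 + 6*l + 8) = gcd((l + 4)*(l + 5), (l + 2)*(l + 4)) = l + 4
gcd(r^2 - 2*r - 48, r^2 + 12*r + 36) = r + 6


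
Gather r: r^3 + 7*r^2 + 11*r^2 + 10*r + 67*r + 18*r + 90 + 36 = r^3 + 18*r^2 + 95*r + 126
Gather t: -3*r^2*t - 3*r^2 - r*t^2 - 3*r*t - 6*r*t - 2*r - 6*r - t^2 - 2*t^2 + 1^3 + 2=-3*r^2 - 8*r + t^2*(-r - 3) + t*(-3*r^2 - 9*r) + 3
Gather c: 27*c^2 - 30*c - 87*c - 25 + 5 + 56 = 27*c^2 - 117*c + 36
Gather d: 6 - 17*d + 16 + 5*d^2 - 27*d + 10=5*d^2 - 44*d + 32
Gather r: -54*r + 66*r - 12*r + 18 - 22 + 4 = 0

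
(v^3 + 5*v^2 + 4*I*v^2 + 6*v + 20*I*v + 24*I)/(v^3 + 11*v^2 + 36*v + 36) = (v + 4*I)/(v + 6)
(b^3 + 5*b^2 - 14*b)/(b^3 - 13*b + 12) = b*(b^2 + 5*b - 14)/(b^3 - 13*b + 12)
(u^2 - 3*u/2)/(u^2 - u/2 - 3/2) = u/(u + 1)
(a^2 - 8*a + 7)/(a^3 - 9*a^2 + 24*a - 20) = (a^2 - 8*a + 7)/(a^3 - 9*a^2 + 24*a - 20)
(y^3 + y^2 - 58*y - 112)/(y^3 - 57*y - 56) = (y + 2)/(y + 1)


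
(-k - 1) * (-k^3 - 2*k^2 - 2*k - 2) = k^4 + 3*k^3 + 4*k^2 + 4*k + 2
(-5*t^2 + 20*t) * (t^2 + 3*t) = -5*t^4 + 5*t^3 + 60*t^2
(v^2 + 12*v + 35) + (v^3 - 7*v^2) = v^3 - 6*v^2 + 12*v + 35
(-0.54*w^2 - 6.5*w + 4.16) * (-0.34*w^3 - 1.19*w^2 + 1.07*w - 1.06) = 0.1836*w^5 + 2.8526*w^4 + 5.7428*w^3 - 11.333*w^2 + 11.3412*w - 4.4096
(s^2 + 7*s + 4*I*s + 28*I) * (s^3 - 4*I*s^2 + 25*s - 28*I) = s^5 + 7*s^4 + 41*s^3 + 287*s^2 + 72*I*s^2 + 112*s + 504*I*s + 784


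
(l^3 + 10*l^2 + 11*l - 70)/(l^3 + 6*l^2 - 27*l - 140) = (l^2 + 3*l - 10)/(l^2 - l - 20)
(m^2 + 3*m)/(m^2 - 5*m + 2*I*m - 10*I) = m*(m + 3)/(m^2 + m*(-5 + 2*I) - 10*I)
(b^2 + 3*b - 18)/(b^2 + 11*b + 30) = (b - 3)/(b + 5)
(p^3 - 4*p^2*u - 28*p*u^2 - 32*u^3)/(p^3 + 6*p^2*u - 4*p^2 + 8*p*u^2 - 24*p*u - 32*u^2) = (p^2 - 6*p*u - 16*u^2)/(p^2 + 4*p*u - 4*p - 16*u)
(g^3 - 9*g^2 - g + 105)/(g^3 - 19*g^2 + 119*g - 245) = (g + 3)/(g - 7)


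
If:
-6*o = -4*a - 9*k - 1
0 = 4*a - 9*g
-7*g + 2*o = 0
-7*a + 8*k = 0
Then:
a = -24/61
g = -32/183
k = -21/61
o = -112/183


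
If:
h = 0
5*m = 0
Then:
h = 0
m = 0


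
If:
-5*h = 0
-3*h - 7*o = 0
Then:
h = 0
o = 0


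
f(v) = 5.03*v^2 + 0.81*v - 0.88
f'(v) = 10.06*v + 0.81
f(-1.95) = 16.67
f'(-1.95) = -18.81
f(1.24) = 7.86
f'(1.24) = 13.28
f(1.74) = 15.76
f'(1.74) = 18.31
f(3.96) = 81.21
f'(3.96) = 40.65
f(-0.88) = 2.30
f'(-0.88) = -8.04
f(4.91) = 124.36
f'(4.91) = 50.20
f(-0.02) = -0.89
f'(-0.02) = 0.61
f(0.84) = 3.35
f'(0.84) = 9.26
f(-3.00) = 41.96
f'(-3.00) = -29.37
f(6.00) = 185.06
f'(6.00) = 61.17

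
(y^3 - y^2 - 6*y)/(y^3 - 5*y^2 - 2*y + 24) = y/(y - 4)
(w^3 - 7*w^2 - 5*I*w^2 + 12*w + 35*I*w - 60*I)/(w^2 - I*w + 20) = (w^2 - 7*w + 12)/(w + 4*I)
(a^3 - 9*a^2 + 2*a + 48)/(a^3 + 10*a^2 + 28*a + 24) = (a^2 - 11*a + 24)/(a^2 + 8*a + 12)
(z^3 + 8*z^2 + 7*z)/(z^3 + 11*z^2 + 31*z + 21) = z/(z + 3)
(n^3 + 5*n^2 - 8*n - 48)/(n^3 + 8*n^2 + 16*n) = (n - 3)/n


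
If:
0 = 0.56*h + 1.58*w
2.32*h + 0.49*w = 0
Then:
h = 0.00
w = 0.00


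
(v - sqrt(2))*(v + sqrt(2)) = v^2 - 2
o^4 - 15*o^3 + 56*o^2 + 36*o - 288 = (o - 8)*(o - 6)*(o - 3)*(o + 2)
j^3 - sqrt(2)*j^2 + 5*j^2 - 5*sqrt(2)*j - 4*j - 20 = (j + 5)*(j - 2*sqrt(2))*(j + sqrt(2))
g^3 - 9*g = g*(g - 3)*(g + 3)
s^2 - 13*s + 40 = (s - 8)*(s - 5)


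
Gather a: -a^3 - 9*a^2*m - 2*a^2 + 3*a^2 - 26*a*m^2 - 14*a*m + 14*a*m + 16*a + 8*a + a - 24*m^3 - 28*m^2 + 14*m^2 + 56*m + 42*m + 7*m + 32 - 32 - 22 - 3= -a^3 + a^2*(1 - 9*m) + a*(25 - 26*m^2) - 24*m^3 - 14*m^2 + 105*m - 25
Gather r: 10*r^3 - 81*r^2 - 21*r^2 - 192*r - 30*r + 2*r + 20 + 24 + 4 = 10*r^3 - 102*r^2 - 220*r + 48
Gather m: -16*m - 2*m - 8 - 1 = -18*m - 9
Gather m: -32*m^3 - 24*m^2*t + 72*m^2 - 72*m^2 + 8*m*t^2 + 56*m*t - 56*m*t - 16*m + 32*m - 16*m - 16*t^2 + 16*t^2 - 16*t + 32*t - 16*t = -32*m^3 - 24*m^2*t + 8*m*t^2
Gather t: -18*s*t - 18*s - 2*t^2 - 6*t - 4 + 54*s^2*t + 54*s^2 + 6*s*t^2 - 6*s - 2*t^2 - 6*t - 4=54*s^2 - 24*s + t^2*(6*s - 4) + t*(54*s^2 - 18*s - 12) - 8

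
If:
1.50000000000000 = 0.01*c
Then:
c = 150.00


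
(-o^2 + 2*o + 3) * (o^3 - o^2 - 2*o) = -o^5 + 3*o^4 + 3*o^3 - 7*o^2 - 6*o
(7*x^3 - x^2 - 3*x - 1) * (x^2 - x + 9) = 7*x^5 - 8*x^4 + 61*x^3 - 7*x^2 - 26*x - 9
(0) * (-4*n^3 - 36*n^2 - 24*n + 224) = 0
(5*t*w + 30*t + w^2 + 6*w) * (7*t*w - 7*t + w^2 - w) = 35*t^2*w^2 + 175*t^2*w - 210*t^2 + 12*t*w^3 + 60*t*w^2 - 72*t*w + w^4 + 5*w^3 - 6*w^2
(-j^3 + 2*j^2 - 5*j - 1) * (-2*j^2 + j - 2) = 2*j^5 - 5*j^4 + 14*j^3 - 7*j^2 + 9*j + 2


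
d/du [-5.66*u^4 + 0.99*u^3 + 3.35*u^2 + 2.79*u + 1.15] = -22.64*u^3 + 2.97*u^2 + 6.7*u + 2.79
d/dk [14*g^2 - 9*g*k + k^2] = -9*g + 2*k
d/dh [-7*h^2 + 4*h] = 4 - 14*h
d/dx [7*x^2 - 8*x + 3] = 14*x - 8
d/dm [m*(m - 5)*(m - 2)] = 3*m^2 - 14*m + 10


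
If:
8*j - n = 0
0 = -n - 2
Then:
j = -1/4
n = -2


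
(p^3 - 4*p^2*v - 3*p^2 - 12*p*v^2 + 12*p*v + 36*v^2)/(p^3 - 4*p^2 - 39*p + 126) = (p^2 - 4*p*v - 12*v^2)/(p^2 - p - 42)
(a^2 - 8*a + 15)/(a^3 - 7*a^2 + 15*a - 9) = (a - 5)/(a^2 - 4*a + 3)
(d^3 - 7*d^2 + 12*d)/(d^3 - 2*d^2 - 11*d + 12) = d*(d - 3)/(d^2 + 2*d - 3)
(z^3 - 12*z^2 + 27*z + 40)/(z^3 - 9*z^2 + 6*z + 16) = (z - 5)/(z - 2)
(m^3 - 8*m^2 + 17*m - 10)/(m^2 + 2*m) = (m^3 - 8*m^2 + 17*m - 10)/(m*(m + 2))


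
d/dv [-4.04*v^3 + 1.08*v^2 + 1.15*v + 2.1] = -12.12*v^2 + 2.16*v + 1.15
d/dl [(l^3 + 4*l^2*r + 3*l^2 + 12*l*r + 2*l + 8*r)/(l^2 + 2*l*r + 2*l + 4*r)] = (l^2 + 4*l*r + 8*r^2 - 2*r)/(l^2 + 4*l*r + 4*r^2)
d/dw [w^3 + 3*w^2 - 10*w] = 3*w^2 + 6*w - 10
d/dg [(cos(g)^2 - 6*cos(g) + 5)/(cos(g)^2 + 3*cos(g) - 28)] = 3*(-3*cos(g)^2 + 22*cos(g) - 51)*sin(g)/((cos(g) - 4)^2*(cos(g) + 7)^2)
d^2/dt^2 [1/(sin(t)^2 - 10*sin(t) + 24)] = 2*(-2*sin(t)^4 + 15*sin(t)^3 + sin(t)^2 - 150*sin(t) + 76)/(sin(t)^2 - 10*sin(t) + 24)^3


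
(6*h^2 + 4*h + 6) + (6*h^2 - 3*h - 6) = 12*h^2 + h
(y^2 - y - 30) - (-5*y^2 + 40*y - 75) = 6*y^2 - 41*y + 45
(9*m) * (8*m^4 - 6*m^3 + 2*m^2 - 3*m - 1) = 72*m^5 - 54*m^4 + 18*m^3 - 27*m^2 - 9*m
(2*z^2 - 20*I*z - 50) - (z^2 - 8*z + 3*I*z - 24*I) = z^2 + 8*z - 23*I*z - 50 + 24*I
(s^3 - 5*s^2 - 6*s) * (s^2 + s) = s^5 - 4*s^4 - 11*s^3 - 6*s^2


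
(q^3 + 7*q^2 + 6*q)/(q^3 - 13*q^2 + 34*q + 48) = q*(q + 6)/(q^2 - 14*q + 48)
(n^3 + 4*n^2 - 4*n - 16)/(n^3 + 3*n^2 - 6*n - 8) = (n + 2)/(n + 1)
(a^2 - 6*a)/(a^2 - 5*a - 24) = a*(6 - a)/(-a^2 + 5*a + 24)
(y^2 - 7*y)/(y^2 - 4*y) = (y - 7)/(y - 4)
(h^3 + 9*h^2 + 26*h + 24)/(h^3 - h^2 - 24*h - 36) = (h + 4)/(h - 6)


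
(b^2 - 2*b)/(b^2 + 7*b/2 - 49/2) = 2*b*(b - 2)/(2*b^2 + 7*b - 49)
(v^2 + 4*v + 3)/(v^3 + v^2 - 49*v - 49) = (v + 3)/(v^2 - 49)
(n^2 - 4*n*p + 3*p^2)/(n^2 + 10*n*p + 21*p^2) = (n^2 - 4*n*p + 3*p^2)/(n^2 + 10*n*p + 21*p^2)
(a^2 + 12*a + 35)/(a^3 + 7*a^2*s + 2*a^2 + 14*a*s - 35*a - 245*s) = (a + 5)/(a^2 + 7*a*s - 5*a - 35*s)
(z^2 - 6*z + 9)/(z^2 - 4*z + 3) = (z - 3)/(z - 1)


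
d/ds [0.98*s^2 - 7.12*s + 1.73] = 1.96*s - 7.12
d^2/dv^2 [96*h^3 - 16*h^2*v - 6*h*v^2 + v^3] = -12*h + 6*v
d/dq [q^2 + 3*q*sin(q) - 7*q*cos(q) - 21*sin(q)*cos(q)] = 7*q*sin(q) + 3*q*cos(q) + 2*q + 3*sin(q) - 7*cos(q) - 21*cos(2*q)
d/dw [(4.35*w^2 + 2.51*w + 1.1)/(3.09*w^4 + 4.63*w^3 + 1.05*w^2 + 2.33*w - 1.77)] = (-26.883*w^5 - 43.4082*w^4 - 36.8386*w^3 - 7.779*w^2 - 17.709*w - 7.0057)/(9.5481*w^8 + 28.6134*w^7 + 27.9259*w^6 + 24.1224*w^5 + 11.7397*w^4 - 11.4972*w^3 + 1.7119*w^2 - 8.2482*w + 3.1329)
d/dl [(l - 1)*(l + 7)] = 2*l + 6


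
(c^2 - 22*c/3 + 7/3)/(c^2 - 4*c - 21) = (c - 1/3)/(c + 3)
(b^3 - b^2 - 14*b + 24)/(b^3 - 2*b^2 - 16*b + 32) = (b - 3)/(b - 4)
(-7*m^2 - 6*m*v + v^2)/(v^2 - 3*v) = (-7*m^2 - 6*m*v + v^2)/(v*(v - 3))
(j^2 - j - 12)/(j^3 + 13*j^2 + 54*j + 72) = (j - 4)/(j^2 + 10*j + 24)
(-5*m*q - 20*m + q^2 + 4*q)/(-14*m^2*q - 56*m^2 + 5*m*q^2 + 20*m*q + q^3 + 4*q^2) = (-5*m + q)/(-14*m^2 + 5*m*q + q^2)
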